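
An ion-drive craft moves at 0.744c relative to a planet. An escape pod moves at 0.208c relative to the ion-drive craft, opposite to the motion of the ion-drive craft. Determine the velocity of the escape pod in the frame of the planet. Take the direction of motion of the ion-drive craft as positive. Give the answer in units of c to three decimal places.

With v = 0.744 and u' = -0.208 (in units of c),
u = (u' + v)/(1 + u'v/c²):
u = (-0.208 + 0.744) / (1 + (-0.208)·0.744) = 0.5360/0.8452 = 0.6341
(Galilean addition would give +0.536c.)

+0.634c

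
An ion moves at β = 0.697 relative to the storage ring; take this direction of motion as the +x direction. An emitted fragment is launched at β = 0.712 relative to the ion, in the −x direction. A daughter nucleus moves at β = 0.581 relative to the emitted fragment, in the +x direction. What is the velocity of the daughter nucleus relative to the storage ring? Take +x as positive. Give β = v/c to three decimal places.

Apply u = (u' + v)/(1 + u'v/c²) successively, working outward toward the storage ring.
Start: velocity of the ion relative to the storage ring = 0.6970c.
Compose with the emitted fragment (u' = -0.712 in the ion frame): u_1 = (-0.712 + 0.697) / (1 + (-0.712)·0.697) = -0.0150/0.5037 = -0.0298.
Compose with the daughter nucleus (u' = 0.581 in the emitted fragment frame): u_2 = (0.581 + (-0.030)) / (1 + 0.581·(-0.030)) = 0.5512/0.9827 = 0.5609.

β = +0.561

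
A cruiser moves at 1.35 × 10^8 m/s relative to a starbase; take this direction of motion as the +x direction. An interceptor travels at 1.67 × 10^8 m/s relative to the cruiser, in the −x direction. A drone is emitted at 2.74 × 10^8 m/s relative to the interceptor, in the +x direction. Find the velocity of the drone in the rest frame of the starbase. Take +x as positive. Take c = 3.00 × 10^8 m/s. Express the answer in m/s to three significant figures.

Apply u = (u' + v)/(1 + u'v/c²) successively, working outward toward the starbase.
(Dividing each given speed by c = 3.00 × 10^8 m/s to work in units of c.)
Start: velocity of the cruiser relative to the starbase = 0.4500c.
Compose with the interceptor (u' = -0.557 in the cruiser frame): u_1 = (-0.557 + 0.450) / (1 + (-0.557)·0.450) = -0.1067/0.7495 = -0.1423.
Compose with the drone (u' = 0.913 in the interceptor frame): u_2 = (0.913 + (-0.142)) / (1 + 0.913·(-0.142)) = 0.7710/0.8700 = 0.8862.
So u = 0.8862 × 3.00 × 10^8 m/s.

+2.66 × 10^8 m/s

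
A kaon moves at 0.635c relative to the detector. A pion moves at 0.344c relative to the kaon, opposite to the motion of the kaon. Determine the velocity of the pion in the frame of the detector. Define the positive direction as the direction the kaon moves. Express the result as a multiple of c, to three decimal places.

+0.372c

With v = 0.635 and u' = -0.344 (in units of c),
u = (u' + v)/(1 + u'v/c²):
u = (-0.344 + 0.635) / (1 + (-0.344)·0.635) = 0.2910/0.7816 = 0.3723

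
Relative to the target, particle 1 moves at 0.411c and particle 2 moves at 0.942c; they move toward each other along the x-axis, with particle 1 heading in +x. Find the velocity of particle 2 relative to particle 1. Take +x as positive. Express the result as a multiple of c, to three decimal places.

-0.975c

β_A = 0.411, β_B = -0.942.
Transform to A's frame with the inverse velocity-addition law: u' = (u − v)/(1 − uv/c²), taking u = β_B and v = β_A.
u' = (-0.942 − 0.411) / (1 − (0.411)(-0.942)) = -1.3530/1.3872 = -0.9754.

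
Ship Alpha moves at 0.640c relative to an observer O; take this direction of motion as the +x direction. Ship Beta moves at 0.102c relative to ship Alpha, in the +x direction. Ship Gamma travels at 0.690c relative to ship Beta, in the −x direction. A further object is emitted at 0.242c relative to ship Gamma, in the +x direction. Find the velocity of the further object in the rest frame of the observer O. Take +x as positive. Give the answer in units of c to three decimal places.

+0.254c

Apply u = (u' + v)/(1 + u'v/c²) successively, working outward toward the observer O.
Start: velocity of ship Alpha relative to the observer O = 0.6400c.
Compose with ship Beta (u' = 0.102 in ship Alpha frame): u_1 = (0.102 + 0.640) / (1 + 0.102·0.640) = 0.7420/1.0653 = 0.6965.
Compose with ship Gamma (u' = -0.690 in ship Beta frame): u_2 = (-0.690 + 0.697) / (1 + (-0.690)·0.697) = 0.0065/0.5194 = 0.0126.
Compose with the further object (u' = 0.242 in ship Gamma frame): u_3 = (0.242 + 0.013) / (1 + 0.242·0.013) = 0.2546/1.0030 = 0.2538.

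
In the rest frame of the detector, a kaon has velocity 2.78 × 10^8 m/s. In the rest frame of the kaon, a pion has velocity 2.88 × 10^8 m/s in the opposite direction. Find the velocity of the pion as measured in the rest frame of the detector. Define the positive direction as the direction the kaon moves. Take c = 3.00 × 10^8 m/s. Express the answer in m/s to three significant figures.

-9.06 × 10^7 m/s

In units of c (dividing by 3.00 × 10^8 m/s): v = 0.927, u' = -0.960.
u = (u' + v)/(1 + u'v/c²):
u = (-0.960 + 0.927) / (1 + (-0.960)·0.927) = -0.0333/0.1104 = -0.3019
Converting back: u = -0.3019 × 3.00 × 10^8 m/s.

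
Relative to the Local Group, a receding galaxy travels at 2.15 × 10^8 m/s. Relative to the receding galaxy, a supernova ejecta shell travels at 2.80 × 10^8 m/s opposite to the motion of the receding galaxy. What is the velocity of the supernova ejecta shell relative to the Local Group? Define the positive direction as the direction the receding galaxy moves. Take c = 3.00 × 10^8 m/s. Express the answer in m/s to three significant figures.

In units of c (dividing by 3.00 × 10^8 m/s): v = 0.717, u' = -0.933.
u = (u' + v)/(1 + u'v/c²):
u = (-0.933 + 0.717) / (1 + (-0.933)·0.717) = -0.2167/0.3311 = -0.6544
Converting back: u = -0.6544 × 3.00 × 10^8 m/s.

-1.96 × 10^8 m/s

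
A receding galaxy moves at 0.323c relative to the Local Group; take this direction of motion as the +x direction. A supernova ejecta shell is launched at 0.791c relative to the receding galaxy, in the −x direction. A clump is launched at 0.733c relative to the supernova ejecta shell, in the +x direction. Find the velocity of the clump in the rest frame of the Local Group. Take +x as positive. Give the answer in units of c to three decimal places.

+0.194c

Apply u = (u' + v)/(1 + u'v/c²) successively, working outward toward the Local Group.
Start: velocity of the receding galaxy relative to the Local Group = 0.3230c.
Compose with the supernova ejecta shell (u' = -0.791 in the receding galaxy frame): u_1 = (-0.791 + 0.323) / (1 + (-0.791)·0.323) = -0.4680/0.7445 = -0.6286.
Compose with the clump (u' = 0.733 in the supernova ejecta shell frame): u_2 = (0.733 + (-0.629)) / (1 + 0.733·(-0.629)) = 0.1044/0.5392 = 0.1936.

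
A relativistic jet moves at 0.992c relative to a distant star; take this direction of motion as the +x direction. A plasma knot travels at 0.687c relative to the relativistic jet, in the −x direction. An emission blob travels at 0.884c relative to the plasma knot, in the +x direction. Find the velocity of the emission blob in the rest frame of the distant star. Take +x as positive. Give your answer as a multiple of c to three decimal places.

+0.997c

Apply u = (u' + v)/(1 + u'v/c²) successively, working outward toward the distant star.
Start: velocity of the relativistic jet relative to the distant star = 0.9920c.
Compose with the plasma knot (u' = -0.687 in the relativistic jet frame): u_1 = (-0.687 + 0.992) / (1 + (-0.687)·0.992) = 0.3050/0.3185 = 0.9576.
Compose with the emission blob (u' = 0.884 in the plasma knot frame): u_2 = (0.884 + 0.958) / (1 + 0.884·0.958) = 1.8416/1.8465 = 0.9973.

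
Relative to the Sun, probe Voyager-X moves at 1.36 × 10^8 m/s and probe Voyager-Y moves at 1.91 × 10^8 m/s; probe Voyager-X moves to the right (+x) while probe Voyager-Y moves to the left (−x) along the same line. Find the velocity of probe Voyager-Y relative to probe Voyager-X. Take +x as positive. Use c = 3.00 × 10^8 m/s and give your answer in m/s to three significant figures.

-2.54 × 10^8 m/s

β_A = 0.453, β_B = -0.637 (dividing each by c = 3.00 × 10^8 m/s).
Transform to A's frame with the inverse velocity-addition law: u' = (u − v)/(1 − uv/c²), taking u = β_B and v = β_A.
u' = (-0.637 − 0.453) / (1 − (0.453)(-0.637)) = -1.0900/1.2886 = -0.8459.
u' = -0.8459 × 3.00 × 10^8 m/s.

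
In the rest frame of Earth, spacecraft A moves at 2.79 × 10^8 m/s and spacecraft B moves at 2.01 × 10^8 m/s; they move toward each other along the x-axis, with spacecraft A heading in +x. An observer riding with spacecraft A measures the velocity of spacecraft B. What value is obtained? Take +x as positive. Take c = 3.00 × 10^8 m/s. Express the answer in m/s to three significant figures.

β_A = 0.930, β_B = -0.670 (dividing each by c = 3.00 × 10^8 m/s).
Transform to A's frame with the inverse velocity-addition law: u' = (u − v)/(1 − uv/c²), taking u = β_B and v = β_A.
u' = (-0.670 − 0.930) / (1 − (0.930)(-0.670)) = -1.6000/1.6231 = -0.9858.
u' = -0.9858 × 3.00 × 10^8 m/s.

-2.96 × 10^8 m/s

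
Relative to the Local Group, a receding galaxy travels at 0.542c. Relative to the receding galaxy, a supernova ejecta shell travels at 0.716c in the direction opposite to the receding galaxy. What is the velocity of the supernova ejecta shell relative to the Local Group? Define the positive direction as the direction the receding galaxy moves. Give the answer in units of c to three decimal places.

-0.284c

With v = 0.542 and u' = -0.716 (in units of c),
u = (u' + v)/(1 + u'v/c²):
u = (-0.716 + 0.542) / (1 + (-0.716)·0.542) = -0.1740/0.6119 = -0.2843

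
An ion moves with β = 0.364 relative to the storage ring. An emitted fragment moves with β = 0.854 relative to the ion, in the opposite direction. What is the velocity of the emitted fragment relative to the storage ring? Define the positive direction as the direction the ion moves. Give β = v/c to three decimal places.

With v = 0.364 and u' = -0.854 (in units of c),
u = (u' + v)/(1 + u'v/c²):
u = (-0.854 + 0.364) / (1 + (-0.854)·0.364) = -0.4900/0.6891 = -0.7110
(Galilean addition would give -0.490c.)

β = -0.711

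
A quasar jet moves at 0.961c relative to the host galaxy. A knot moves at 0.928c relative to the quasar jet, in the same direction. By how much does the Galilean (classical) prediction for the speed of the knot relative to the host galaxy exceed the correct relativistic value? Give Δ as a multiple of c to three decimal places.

Δ = 0.890c

Galilean: u_cl = 0.928 + 0.961 = 1.8890.
Relativistic: u_rel = (0.928 + 0.961) / (1 + 0.928·0.961) = 1.8890/1.8918 = 0.9985.
Δ = 1.8890 − 0.9985 = 0.8905.
(The classical prediction exceeds c; the relativistic result does not.)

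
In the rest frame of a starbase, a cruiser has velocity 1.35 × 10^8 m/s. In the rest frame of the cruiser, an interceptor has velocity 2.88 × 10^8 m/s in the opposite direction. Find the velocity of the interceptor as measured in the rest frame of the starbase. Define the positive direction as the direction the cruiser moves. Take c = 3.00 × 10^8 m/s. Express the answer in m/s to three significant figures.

In units of c (dividing by 3.00 × 10^8 m/s): v = 0.450, u' = -0.960.
u = (u' + v)/(1 + u'v/c²):
u = (-0.960 + 0.450) / (1 + (-0.960)·0.450) = -0.5100/0.5680 = -0.8979
(Galilean addition would give -0.510c.)
Converting back: u = -0.8979 × 3.00 × 10^8 m/s.

-2.69 × 10^8 m/s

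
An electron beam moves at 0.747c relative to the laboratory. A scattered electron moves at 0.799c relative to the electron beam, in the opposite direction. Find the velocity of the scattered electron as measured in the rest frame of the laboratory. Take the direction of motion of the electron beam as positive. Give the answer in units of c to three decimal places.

With v = 0.747 and u' = -0.799 (in units of c),
u = (u' + v)/(1 + u'v/c²):
u = (-0.799 + 0.747) / (1 + (-0.799)·0.747) = -0.0520/0.4031 = -0.1290

-0.129c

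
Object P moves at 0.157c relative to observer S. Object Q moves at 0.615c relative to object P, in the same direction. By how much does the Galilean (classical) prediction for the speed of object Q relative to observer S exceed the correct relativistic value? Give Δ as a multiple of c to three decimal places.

Galilean: u_cl = 0.615 + 0.157 = 0.7720.
Relativistic: u_rel = (0.615 + 0.157) / (1 + 0.615·0.157) = 0.7720/1.0966 = 0.7040.
Δ = 0.7720 − 0.7040 = 0.0680.

Δ = 0.068c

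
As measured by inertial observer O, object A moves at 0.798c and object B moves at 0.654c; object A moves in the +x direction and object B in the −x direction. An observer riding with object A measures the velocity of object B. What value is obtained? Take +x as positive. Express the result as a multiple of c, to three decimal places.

β_A = 0.798, β_B = -0.654.
Transform to A's frame with the inverse velocity-addition law: u' = (u − v)/(1 − uv/c²), taking u = β_B and v = β_A.
u' = (-0.654 − 0.798) / (1 − (0.798)(-0.654)) = -1.4520/1.5219 = -0.9541.

-0.954c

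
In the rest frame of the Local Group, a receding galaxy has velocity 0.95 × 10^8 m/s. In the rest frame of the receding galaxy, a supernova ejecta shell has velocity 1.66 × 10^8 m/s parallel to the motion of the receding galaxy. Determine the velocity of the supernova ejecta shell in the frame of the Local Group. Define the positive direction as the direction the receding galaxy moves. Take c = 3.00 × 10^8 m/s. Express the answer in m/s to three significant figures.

In units of c (dividing by 3.00 × 10^8 m/s): v = 0.317, u' = 0.553.
u = (u' + v)/(1 + u'v/c²):
u = (0.553 + 0.317) / (1 + 0.553·0.317) = 0.8700/1.1752 = 0.7403
(Galilean addition would give +0.870c.)
Converting back: u = 0.7403 × 3.00 × 10^8 m/s.

2.22 × 10^8 m/s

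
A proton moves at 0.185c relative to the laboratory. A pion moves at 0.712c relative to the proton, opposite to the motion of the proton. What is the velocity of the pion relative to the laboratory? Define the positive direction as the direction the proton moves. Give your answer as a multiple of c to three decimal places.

With v = 0.185 and u' = -0.712 (in units of c),
u = (u' + v)/(1 + u'v/c²):
u = (-0.712 + 0.185) / (1 + (-0.712)·0.185) = -0.5270/0.8683 = -0.6069
(Galilean addition would give -0.527c.)

-0.607c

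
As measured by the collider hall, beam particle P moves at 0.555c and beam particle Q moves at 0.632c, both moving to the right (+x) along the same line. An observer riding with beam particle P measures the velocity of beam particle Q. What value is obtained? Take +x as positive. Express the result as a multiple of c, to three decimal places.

+0.119c

β_A = 0.555, β_B = 0.632.
Transform to A's frame with the inverse velocity-addition law: u' = (u − v)/(1 − uv/c²), taking u = β_B and v = β_A.
u' = (0.632 − 0.555) / (1 − (0.555)(0.632)) = 0.0770/0.6492 = 0.1186.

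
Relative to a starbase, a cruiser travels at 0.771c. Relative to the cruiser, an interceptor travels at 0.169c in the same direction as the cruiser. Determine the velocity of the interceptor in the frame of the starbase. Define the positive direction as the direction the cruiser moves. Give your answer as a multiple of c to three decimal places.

With v = 0.771 and u' = 0.169 (in units of c),
u = (u' + v)/(1 + u'v/c²):
u = (0.169 + 0.771) / (1 + 0.169·0.771) = 0.9400/1.1303 = 0.8316

0.832c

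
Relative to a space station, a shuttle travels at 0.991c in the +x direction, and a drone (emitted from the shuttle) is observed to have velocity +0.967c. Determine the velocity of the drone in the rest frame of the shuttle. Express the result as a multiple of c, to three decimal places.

Invert the composition law: u' = (u − v)/(1 − uv/c²).
u' = (0.967 − 0.991) / (1 − (0.967)(0.991)) = -0.0240/0.0417 = -0.5755.

-0.575c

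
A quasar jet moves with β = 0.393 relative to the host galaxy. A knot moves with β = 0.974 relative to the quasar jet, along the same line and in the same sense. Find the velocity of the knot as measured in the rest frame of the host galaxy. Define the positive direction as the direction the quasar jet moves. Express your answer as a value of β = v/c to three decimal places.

With v = 0.393 and u' = 0.974 (in units of c),
u = (u' + v)/(1 + u'v/c²):
u = (0.974 + 0.393) / (1 + 0.974·0.393) = 1.3670/1.3828 = 0.9886

β = 0.989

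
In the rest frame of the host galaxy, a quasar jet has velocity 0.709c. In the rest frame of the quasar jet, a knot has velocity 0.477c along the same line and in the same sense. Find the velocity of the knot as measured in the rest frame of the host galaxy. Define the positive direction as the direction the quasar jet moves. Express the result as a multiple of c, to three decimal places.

0.886c

With v = 0.709 and u' = 0.477 (in units of c),
u = (u' + v)/(1 + u'v/c²):
u = (0.477 + 0.709) / (1 + 0.477·0.709) = 1.1860/1.3382 = 0.8863
(Galilean addition would give +1.186c, exceeding c.)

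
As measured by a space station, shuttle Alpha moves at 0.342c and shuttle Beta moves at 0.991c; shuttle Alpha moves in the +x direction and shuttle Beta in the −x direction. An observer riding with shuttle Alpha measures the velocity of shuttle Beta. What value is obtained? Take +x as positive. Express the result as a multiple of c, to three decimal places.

-0.996c

β_A = 0.342, β_B = -0.991.
Transform to A's frame with the inverse velocity-addition law: u' = (u − v)/(1 − uv/c²), taking u = β_B and v = β_A.
u' = (-0.991 − 0.342) / (1 − (0.342)(-0.991)) = -1.3330/1.3389 = -0.9956.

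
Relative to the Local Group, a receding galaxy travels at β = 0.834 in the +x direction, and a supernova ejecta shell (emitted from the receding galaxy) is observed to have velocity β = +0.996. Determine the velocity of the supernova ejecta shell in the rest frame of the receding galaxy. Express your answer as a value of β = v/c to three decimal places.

Invert the composition law: u' = (u − v)/(1 − uv/c²).
u' = (0.996 − 0.834) / (1 − (0.996)(0.834)) = 0.1620/0.1693 = 0.9567.

β = +0.957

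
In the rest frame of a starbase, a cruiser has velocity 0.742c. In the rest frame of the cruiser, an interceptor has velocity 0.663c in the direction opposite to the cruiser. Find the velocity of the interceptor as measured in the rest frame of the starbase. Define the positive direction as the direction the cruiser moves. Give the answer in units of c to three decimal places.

With v = 0.742 and u' = -0.663 (in units of c),
u = (u' + v)/(1 + u'v/c²):
u = (-0.663 + 0.742) / (1 + (-0.663)·0.742) = 0.0790/0.5081 = 0.1555
(Galilean addition would give +0.079c.)

+0.155c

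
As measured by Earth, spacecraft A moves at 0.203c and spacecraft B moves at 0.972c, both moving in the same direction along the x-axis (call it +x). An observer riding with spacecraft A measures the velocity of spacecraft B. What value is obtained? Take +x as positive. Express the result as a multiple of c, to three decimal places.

+0.958c

β_A = 0.203, β_B = 0.972.
Transform to A's frame with the inverse velocity-addition law: u' = (u − v)/(1 − uv/c²), taking u = β_B and v = β_A.
u' = (0.972 − 0.203) / (1 − (0.203)(0.972)) = 0.7690/0.8027 = 0.9580.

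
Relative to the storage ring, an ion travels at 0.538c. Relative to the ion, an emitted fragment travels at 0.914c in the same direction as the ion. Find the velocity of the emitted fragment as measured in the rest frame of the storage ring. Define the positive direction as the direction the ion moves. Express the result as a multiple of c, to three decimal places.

0.973c

With v = 0.538 and u' = 0.914 (in units of c),
u = (u' + v)/(1 + u'v/c²):
u = (0.914 + 0.538) / (1 + 0.914·0.538) = 1.4520/1.4917 = 0.9734
(Galilean addition would give +1.452c, exceeding c.)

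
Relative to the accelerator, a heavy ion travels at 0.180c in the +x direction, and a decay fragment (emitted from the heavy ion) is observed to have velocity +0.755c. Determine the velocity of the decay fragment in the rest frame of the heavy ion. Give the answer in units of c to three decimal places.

+0.665c

Invert the composition law: u' = (u − v)/(1 − uv/c²).
u' = (0.755 − 0.180) / (1 − (0.755)(0.180)) = 0.5750/0.8641 = 0.6654.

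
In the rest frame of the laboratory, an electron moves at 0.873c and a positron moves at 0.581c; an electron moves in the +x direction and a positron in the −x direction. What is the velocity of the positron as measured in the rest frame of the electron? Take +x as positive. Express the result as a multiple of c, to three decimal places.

β_A = 0.873, β_B = -0.581.
Transform to A's frame with the inverse velocity-addition law: u' = (u − v)/(1 − uv/c²), taking u = β_B and v = β_A.
u' = (-0.581 − 0.873) / (1 − (0.873)(-0.581)) = -1.4540/1.5072 = -0.9647.

-0.965c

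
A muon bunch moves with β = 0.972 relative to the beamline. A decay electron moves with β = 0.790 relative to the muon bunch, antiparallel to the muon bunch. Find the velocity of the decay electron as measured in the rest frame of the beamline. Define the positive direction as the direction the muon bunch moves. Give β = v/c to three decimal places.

β = +0.784

With v = 0.972 and u' = -0.790 (in units of c),
u = (u' + v)/(1 + u'v/c²):
u = (-0.790 + 0.972) / (1 + (-0.790)·0.972) = 0.1820/0.2321 = 0.7841
(Galilean addition would give +0.182c.)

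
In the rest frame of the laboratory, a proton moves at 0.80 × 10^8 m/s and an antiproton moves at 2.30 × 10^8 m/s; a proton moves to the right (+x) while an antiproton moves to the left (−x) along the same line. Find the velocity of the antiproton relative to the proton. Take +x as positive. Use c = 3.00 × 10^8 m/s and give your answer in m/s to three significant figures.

β_A = 0.267, β_B = -0.767 (dividing each by c = 3.00 × 10^8 m/s).
Transform to A's frame with the inverse velocity-addition law: u' = (u − v)/(1 − uv/c²), taking u = β_B and v = β_A.
u' = (-0.767 − 0.267) / (1 − (0.267)(-0.767)) = -1.0333/1.2044 = -0.8579.
u' = -0.8579 × 3.00 × 10^8 m/s.

-2.57 × 10^8 m/s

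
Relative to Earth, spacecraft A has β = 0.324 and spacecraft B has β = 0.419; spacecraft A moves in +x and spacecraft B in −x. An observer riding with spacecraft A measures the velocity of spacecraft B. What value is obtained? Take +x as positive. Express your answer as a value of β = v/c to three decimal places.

β_A = 0.324, β_B = -0.419.
Transform to A's frame with the inverse velocity-addition law: u' = (u − v)/(1 − uv/c²), taking u = β_B and v = β_A.
u' = (-0.419 − 0.324) / (1 − (0.324)(-0.419)) = -0.7430/1.1358 = -0.6542.

β = -0.654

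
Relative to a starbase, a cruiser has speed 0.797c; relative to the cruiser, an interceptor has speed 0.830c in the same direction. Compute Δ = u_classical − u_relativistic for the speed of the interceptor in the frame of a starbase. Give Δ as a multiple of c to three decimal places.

Galilean: u_cl = 0.830 + 0.797 = 1.6270.
Relativistic: u_rel = (0.830 + 0.797) / (1 + 0.830·0.797) = 1.6270/1.6615 = 0.9792.
Δ = 1.6270 − 0.9792 = 0.6478.
(The classical prediction exceeds c; the relativistic result does not.)

Δ = 0.648c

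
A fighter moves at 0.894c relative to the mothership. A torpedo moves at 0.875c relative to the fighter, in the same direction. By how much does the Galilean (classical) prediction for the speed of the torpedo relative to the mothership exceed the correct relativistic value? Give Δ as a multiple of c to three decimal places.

Galilean: u_cl = 0.875 + 0.894 = 1.7690.
Relativistic: u_rel = (0.875 + 0.894) / (1 + 0.875·0.894) = 1.7690/1.7822 = 0.9926.
Δ = 1.7690 − 0.9926 = 0.7764.
(The classical prediction exceeds c; the relativistic result does not.)

Δ = 0.776c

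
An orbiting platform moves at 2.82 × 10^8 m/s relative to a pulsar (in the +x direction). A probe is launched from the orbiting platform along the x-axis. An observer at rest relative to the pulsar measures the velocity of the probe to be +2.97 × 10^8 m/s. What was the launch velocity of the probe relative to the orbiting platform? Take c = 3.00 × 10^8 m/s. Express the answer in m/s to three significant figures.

+2.16 × 10^8 m/s

v = 0.940c, u = 0.990c.
Invert the composition law: u' = (u − v)/(1 − uv/c²).
u' = (0.990 − 0.940) / (1 − (0.990)(0.940)) = 0.0500/0.0694 = 0.7205.
u' = 0.7205 × 3.00 × 10^8 m/s.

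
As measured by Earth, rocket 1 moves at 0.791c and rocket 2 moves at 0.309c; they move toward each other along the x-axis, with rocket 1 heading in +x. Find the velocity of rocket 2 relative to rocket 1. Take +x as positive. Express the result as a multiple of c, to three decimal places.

β_A = 0.791, β_B = -0.309.
Transform to A's frame with the inverse velocity-addition law: u' = (u − v)/(1 − uv/c²), taking u = β_B and v = β_A.
u' = (-0.309 − 0.791) / (1 − (0.791)(-0.309)) = -1.1000/1.2444 = -0.8839.

-0.884c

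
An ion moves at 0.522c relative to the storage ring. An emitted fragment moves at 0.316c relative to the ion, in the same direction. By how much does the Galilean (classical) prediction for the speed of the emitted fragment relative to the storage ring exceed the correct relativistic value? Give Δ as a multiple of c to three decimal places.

Galilean: u_cl = 0.316 + 0.522 = 0.8380.
Relativistic: u_rel = (0.316 + 0.522) / (1 + 0.316·0.522) = 0.8380/1.1650 = 0.7193.
Δ = 0.8380 − 0.7193 = 0.1187.

Δ = 0.119c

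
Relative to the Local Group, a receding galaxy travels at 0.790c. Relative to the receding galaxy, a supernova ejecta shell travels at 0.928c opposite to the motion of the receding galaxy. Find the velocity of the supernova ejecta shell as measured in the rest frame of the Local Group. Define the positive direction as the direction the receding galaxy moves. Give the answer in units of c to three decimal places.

-0.517c

With v = 0.790 and u' = -0.928 (in units of c),
u = (u' + v)/(1 + u'v/c²):
u = (-0.928 + 0.790) / (1 + (-0.928)·0.790) = -0.1380/0.2669 = -0.5171
(Galilean addition would give -0.138c.)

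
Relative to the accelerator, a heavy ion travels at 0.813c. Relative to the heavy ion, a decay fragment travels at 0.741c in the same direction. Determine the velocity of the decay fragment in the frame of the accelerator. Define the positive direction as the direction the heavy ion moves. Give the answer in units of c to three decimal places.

With v = 0.813 and u' = 0.741 (in units of c),
u = (u' + v)/(1 + u'v/c²):
u = (0.741 + 0.813) / (1 + 0.741·0.813) = 1.5540/1.6024 = 0.9698

0.970c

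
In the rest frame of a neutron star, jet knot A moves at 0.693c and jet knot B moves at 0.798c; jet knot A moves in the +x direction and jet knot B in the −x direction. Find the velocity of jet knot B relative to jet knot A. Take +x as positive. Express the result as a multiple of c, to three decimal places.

-0.960c

β_A = 0.693, β_B = -0.798.
Transform to A's frame with the inverse velocity-addition law: u' = (u − v)/(1 − uv/c²), taking u = β_B and v = β_A.
u' = (-0.798 − 0.693) / (1 − (0.693)(-0.798)) = -1.4910/1.5530 = -0.9601.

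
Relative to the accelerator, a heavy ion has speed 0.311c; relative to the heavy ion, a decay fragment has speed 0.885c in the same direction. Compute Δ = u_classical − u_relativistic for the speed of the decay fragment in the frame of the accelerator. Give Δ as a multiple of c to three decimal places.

Galilean: u_cl = 0.885 + 0.311 = 1.1960.
Relativistic: u_rel = (0.885 + 0.311) / (1 + 0.885·0.311) = 1.1960/1.2752 = 0.9379.
Δ = 1.1960 − 0.9379 = 0.2581.
(The classical prediction exceeds c; the relativistic result does not.)

Δ = 0.258c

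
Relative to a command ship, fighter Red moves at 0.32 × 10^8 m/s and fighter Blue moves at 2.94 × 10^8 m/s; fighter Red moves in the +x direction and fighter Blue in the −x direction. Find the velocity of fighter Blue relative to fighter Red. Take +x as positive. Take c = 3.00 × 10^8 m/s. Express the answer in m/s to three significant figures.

β_A = 0.107, β_B = -0.980 (dividing each by c = 3.00 × 10^8 m/s).
Transform to A's frame with the inverse velocity-addition law: u' = (u − v)/(1 − uv/c²), taking u = β_B and v = β_A.
u' = (-0.980 − 0.107) / (1 − (0.107)(-0.980)) = -1.0867/1.1045 = -0.9838.
u' = -0.9838 × 3.00 × 10^8 m/s.

-2.95 × 10^8 m/s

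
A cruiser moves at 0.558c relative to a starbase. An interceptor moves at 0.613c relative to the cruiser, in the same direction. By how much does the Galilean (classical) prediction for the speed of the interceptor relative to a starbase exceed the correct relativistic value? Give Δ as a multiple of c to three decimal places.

Δ = 0.298c

Galilean: u_cl = 0.613 + 0.558 = 1.1710.
Relativistic: u_rel = (0.613 + 0.558) / (1 + 0.613·0.558) = 1.1710/1.3421 = 0.8725.
Δ = 1.1710 − 0.8725 = 0.2985.
(The classical prediction exceeds c; the relativistic result does not.)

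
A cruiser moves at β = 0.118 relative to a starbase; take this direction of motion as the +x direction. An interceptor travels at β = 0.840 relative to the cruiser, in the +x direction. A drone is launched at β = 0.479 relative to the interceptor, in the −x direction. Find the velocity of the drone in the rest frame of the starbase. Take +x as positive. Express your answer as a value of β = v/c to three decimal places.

β = +0.674

Apply u = (u' + v)/(1 + u'v/c²) successively, working outward toward the starbase.
Start: velocity of the cruiser relative to the starbase = 0.1180c.
Compose with the interceptor (u' = 0.840 in the cruiser frame): u_1 = (0.840 + 0.118) / (1 + 0.840·0.118) = 0.9580/1.0991 = 0.8716.
Compose with the drone (u' = -0.479 in the interceptor frame): u_2 = (-0.479 + 0.872) / (1 + (-0.479)·0.872) = 0.3926/0.5825 = 0.6740.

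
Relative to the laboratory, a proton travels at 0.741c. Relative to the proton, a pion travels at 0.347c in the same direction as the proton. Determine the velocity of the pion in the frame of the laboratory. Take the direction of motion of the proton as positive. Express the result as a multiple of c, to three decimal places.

With v = 0.741 and u' = 0.347 (in units of c),
u = (u' + v)/(1 + u'v/c²):
u = (0.347 + 0.741) / (1 + 0.347·0.741) = 1.0880/1.2571 = 0.8655
(Galilean addition would give +1.088c, exceeding c.)

0.865c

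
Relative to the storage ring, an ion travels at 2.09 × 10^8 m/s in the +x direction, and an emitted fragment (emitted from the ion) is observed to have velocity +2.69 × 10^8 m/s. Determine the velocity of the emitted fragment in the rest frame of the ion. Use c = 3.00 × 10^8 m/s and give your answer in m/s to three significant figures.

v = 0.697c, u = 0.897c.
Invert the composition law: u' = (u − v)/(1 − uv/c²).
u' = (0.897 − 0.697) / (1 − (0.897)(0.697)) = 0.2000/0.3753 = 0.5329.
u' = 0.5329 × 3.00 × 10^8 m/s.

+1.60 × 10^8 m/s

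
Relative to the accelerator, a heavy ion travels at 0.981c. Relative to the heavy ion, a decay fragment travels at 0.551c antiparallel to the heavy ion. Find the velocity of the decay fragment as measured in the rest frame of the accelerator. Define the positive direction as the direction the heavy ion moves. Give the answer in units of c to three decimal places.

+0.936c

With v = 0.981 and u' = -0.551 (in units of c),
u = (u' + v)/(1 + u'v/c²):
u = (-0.551 + 0.981) / (1 + (-0.551)·0.981) = 0.4300/0.4595 = 0.9359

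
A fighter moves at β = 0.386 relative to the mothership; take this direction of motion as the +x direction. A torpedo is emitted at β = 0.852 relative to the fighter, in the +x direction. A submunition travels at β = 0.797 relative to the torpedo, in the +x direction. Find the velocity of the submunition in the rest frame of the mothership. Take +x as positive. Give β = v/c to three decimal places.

β = 0.992

Apply u = (u' + v)/(1 + u'v/c²) successively, working outward toward the mothership.
Start: velocity of the fighter relative to the mothership = 0.3860c.
Compose with the torpedo (u' = 0.852 in the fighter frame): u_1 = (0.852 + 0.386) / (1 + 0.852·0.386) = 1.2380/1.3289 = 0.9316.
Compose with the submunition (u' = 0.797 in the torpedo frame): u_2 = (0.797 + 0.932) / (1 + 0.797·0.932) = 1.7286/1.7425 = 0.9920.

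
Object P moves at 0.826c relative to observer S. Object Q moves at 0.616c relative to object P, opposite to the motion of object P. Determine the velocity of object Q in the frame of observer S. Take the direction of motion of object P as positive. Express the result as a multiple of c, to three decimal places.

+0.428c

With v = 0.826 and u' = -0.616 (in units of c),
u = (u' + v)/(1 + u'v/c²):
u = (-0.616 + 0.826) / (1 + (-0.616)·0.826) = 0.2100/0.4912 = 0.4275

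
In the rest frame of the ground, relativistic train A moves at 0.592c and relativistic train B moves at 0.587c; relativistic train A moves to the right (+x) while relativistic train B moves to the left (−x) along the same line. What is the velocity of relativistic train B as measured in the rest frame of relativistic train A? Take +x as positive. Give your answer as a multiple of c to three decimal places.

-0.875c

β_A = 0.592, β_B = -0.587.
Transform to A's frame with the inverse velocity-addition law: u' = (u − v)/(1 − uv/c²), taking u = β_B and v = β_A.
u' = (-0.587 − 0.592) / (1 − (0.592)(-0.587)) = -1.1790/1.3475 = -0.8750.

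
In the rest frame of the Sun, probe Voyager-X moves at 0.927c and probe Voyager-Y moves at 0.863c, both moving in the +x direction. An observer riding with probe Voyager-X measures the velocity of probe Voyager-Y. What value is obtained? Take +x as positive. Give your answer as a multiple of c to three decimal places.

-0.320c

β_A = 0.927, β_B = 0.863.
Transform to A's frame with the inverse velocity-addition law: u' = (u − v)/(1 − uv/c²), taking u = β_B and v = β_A.
u' = (0.863 − 0.927) / (1 − (0.927)(0.863)) = -0.0640/0.2000 = -0.3200.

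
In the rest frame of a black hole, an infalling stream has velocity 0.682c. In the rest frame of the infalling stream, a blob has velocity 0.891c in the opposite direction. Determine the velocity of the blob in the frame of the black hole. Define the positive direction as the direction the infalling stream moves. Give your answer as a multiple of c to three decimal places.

With v = 0.682 and u' = -0.891 (in units of c),
u = (u' + v)/(1 + u'v/c²):
u = (-0.891 + 0.682) / (1 + (-0.891)·0.682) = -0.2090/0.3923 = -0.5327

-0.533c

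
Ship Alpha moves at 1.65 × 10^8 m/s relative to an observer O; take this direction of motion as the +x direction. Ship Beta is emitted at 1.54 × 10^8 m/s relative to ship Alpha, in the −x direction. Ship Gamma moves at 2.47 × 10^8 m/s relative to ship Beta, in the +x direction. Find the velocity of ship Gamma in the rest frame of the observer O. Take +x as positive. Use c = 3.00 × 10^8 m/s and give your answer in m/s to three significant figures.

Apply u = (u' + v)/(1 + u'v/c²) successively, working outward toward the observer O.
(Dividing each given speed by c = 3.00 × 10^8 m/s to work in units of c.)
Start: velocity of ship Alpha relative to the observer O = 0.5500c.
Compose with ship Beta (u' = -0.513 in ship Alpha frame): u_1 = (-0.513 + 0.550) / (1 + (-0.513)·0.550) = 0.0367/0.7177 = 0.0511.
Compose with ship Gamma (u' = 0.823 in ship Beta frame): u_2 = (0.823 + 0.051) / (1 + 0.823·0.051) = 0.8744/1.0421 = 0.8391.
So u = 0.8391 × 3.00 × 10^8 m/s.

+2.52 × 10^8 m/s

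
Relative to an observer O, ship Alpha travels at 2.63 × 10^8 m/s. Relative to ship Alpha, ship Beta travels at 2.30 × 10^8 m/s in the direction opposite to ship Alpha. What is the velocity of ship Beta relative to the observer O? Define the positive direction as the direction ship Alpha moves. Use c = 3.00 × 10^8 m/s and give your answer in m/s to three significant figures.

In units of c (dividing by 3.00 × 10^8 m/s): v = 0.877, u' = -0.767.
u = (u' + v)/(1 + u'v/c²):
u = (-0.767 + 0.877) / (1 + (-0.767)·0.877) = 0.1100/0.3279 = 0.3355
Converting back: u = 0.3355 × 3.00 × 10^8 m/s.

+1.01 × 10^8 m/s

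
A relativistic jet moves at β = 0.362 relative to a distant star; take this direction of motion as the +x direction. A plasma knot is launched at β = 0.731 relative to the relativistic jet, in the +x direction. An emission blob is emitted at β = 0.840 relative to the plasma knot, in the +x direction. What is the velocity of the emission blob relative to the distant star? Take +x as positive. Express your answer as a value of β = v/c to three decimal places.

β = 0.987

Apply u = (u' + v)/(1 + u'v/c²) successively, working outward toward the distant star.
Start: velocity of the relativistic jet relative to the distant star = 0.3620c.
Compose with the plasma knot (u' = 0.731 in the relativistic jet frame): u_1 = (0.731 + 0.362) / (1 + 0.731·0.362) = 1.0930/1.2646 = 0.8643.
Compose with the emission blob (u' = 0.840 in the plasma knot frame): u_2 = (0.840 + 0.864) / (1 + 0.840·0.864) = 1.7043/1.7260 = 0.9874.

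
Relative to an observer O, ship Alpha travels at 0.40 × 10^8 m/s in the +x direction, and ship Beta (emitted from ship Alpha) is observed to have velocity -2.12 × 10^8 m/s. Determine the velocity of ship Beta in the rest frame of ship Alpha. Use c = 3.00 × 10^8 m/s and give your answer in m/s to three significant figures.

v = 0.133c, u = -0.707c.
Invert the composition law: u' = (u − v)/(1 − uv/c²).
u' = (-0.707 − 0.133) / (1 − (-0.707)(0.133)) = -0.8400/1.0942 = -0.7677.
u' = -0.7677 × 3.00 × 10^8 m/s.

-2.30 × 10^8 m/s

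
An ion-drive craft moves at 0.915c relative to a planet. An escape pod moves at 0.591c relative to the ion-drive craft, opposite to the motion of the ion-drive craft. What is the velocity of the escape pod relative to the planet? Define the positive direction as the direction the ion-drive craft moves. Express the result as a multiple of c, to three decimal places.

+0.706c

With v = 0.915 and u' = -0.591 (in units of c),
u = (u' + v)/(1 + u'v/c²):
u = (-0.591 + 0.915) / (1 + (-0.591)·0.915) = 0.3240/0.4592 = 0.7055
(Galilean addition would give +0.324c.)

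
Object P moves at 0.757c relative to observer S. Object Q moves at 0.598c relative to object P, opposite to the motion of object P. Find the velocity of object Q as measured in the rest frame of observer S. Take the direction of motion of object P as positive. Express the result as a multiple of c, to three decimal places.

With v = 0.757 and u' = -0.598 (in units of c),
u = (u' + v)/(1 + u'v/c²):
u = (-0.598 + 0.757) / (1 + (-0.598)·0.757) = 0.1590/0.5473 = 0.2905

+0.291c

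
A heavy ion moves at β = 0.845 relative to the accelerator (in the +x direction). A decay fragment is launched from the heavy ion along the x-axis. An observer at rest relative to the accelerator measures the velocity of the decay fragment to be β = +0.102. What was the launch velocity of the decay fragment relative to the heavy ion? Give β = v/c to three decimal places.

Invert the composition law: u' = (u − v)/(1 − uv/c²).
u' = (0.102 − 0.845) / (1 − (0.102)(0.845)) = -0.7430/0.9138 = -0.8131.

β = -0.813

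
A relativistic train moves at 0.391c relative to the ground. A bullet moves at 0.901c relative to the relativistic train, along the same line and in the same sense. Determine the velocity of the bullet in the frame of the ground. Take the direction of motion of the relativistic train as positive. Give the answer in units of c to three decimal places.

With v = 0.391 and u' = 0.901 (in units of c),
u = (u' + v)/(1 + u'v/c²):
u = (0.901 + 0.391) / (1 + 0.901·0.391) = 1.2920/1.3523 = 0.9554
(Galilean addition would give +1.292c, exceeding c.)

0.955c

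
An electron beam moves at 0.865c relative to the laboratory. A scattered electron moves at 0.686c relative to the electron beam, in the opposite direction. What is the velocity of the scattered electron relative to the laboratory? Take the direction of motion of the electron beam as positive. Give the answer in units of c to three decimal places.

With v = 0.865 and u' = -0.686 (in units of c),
u = (u' + v)/(1 + u'v/c²):
u = (-0.686 + 0.865) / (1 + (-0.686)·0.865) = 0.1790/0.4066 = 0.4402
(Galilean addition would give +0.179c.)

+0.440c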